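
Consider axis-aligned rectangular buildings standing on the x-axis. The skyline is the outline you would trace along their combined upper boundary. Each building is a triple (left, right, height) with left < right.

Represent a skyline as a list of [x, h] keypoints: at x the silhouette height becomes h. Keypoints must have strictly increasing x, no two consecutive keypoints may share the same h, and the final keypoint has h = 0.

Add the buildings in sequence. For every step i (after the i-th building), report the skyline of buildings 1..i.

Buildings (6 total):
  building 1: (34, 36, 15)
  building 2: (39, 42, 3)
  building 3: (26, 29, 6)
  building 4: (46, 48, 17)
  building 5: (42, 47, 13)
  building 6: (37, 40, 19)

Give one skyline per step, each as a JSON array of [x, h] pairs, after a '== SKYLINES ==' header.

== SKYLINES ==
[[34,15],[36,0]]
[[34,15],[36,0],[39,3],[42,0]]
[[26,6],[29,0],[34,15],[36,0],[39,3],[42,0]]
[[26,6],[29,0],[34,15],[36,0],[39,3],[42,0],[46,17],[48,0]]
[[26,6],[29,0],[34,15],[36,0],[39,3],[42,13],[46,17],[48,0]]
[[26,6],[29,0],[34,15],[36,0],[37,19],[40,3],[42,13],[46,17],[48,0]]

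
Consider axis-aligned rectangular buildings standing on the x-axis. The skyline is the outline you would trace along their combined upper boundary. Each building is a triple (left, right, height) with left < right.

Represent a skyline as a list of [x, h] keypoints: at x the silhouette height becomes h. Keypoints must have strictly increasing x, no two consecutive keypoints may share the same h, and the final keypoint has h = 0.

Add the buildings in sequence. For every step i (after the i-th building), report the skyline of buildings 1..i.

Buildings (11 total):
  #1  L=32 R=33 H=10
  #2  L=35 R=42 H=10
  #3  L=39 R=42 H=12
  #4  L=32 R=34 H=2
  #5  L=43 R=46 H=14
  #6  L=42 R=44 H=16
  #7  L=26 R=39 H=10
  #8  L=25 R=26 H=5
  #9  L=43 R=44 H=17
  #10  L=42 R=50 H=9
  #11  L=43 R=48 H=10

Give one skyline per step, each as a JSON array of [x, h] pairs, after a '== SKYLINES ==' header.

== SKYLINES ==
[[32,10],[33,0]]
[[32,10],[33,0],[35,10],[42,0]]
[[32,10],[33,0],[35,10],[39,12],[42,0]]
[[32,10],[33,2],[34,0],[35,10],[39,12],[42,0]]
[[32,10],[33,2],[34,0],[35,10],[39,12],[42,0],[43,14],[46,0]]
[[32,10],[33,2],[34,0],[35,10],[39,12],[42,16],[44,14],[46,0]]
[[26,10],[39,12],[42,16],[44,14],[46,0]]
[[25,5],[26,10],[39,12],[42,16],[44,14],[46,0]]
[[25,5],[26,10],[39,12],[42,16],[43,17],[44,14],[46,0]]
[[25,5],[26,10],[39,12],[42,16],[43,17],[44,14],[46,9],[50,0]]
[[25,5],[26,10],[39,12],[42,16],[43,17],[44,14],[46,10],[48,9],[50,0]]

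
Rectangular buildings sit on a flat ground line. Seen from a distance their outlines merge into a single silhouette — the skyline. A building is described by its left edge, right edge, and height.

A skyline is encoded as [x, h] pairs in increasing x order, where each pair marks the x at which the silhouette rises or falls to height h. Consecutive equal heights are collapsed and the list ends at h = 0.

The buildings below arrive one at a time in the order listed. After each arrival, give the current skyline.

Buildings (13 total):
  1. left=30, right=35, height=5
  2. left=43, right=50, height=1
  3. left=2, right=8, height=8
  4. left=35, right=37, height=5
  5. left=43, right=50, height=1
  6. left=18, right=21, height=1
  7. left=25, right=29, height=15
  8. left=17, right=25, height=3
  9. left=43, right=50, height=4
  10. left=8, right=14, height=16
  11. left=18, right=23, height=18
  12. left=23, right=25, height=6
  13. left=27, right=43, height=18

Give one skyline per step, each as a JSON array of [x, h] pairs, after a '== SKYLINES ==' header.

== SKYLINES ==
[[30,5],[35,0]]
[[30,5],[35,0],[43,1],[50,0]]
[[2,8],[8,0],[30,5],[35,0],[43,1],[50,0]]
[[2,8],[8,0],[30,5],[37,0],[43,1],[50,0]]
[[2,8],[8,0],[30,5],[37,0],[43,1],[50,0]]
[[2,8],[8,0],[18,1],[21,0],[30,5],[37,0],[43,1],[50,0]]
[[2,8],[8,0],[18,1],[21,0],[25,15],[29,0],[30,5],[37,0],[43,1],[50,0]]
[[2,8],[8,0],[17,3],[25,15],[29,0],[30,5],[37,0],[43,1],[50,0]]
[[2,8],[8,0],[17,3],[25,15],[29,0],[30,5],[37,0],[43,4],[50,0]]
[[2,8],[8,16],[14,0],[17,3],[25,15],[29,0],[30,5],[37,0],[43,4],[50,0]]
[[2,8],[8,16],[14,0],[17,3],[18,18],[23,3],[25,15],[29,0],[30,5],[37,0],[43,4],[50,0]]
[[2,8],[8,16],[14,0],[17,3],[18,18],[23,6],[25,15],[29,0],[30,5],[37,0],[43,4],[50,0]]
[[2,8],[8,16],[14,0],[17,3],[18,18],[23,6],[25,15],[27,18],[43,4],[50,0]]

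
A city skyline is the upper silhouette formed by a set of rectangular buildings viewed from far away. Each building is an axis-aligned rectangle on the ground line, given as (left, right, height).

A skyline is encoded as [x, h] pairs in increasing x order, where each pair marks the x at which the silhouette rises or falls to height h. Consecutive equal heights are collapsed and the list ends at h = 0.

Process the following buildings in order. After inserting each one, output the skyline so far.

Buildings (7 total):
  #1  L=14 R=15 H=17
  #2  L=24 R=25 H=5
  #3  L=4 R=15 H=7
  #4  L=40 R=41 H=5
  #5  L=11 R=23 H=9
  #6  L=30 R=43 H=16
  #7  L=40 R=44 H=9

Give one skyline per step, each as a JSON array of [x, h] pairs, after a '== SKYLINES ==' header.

== SKYLINES ==
[[14,17],[15,0]]
[[14,17],[15,0],[24,5],[25,0]]
[[4,7],[14,17],[15,0],[24,5],[25,0]]
[[4,7],[14,17],[15,0],[24,5],[25,0],[40,5],[41,0]]
[[4,7],[11,9],[14,17],[15,9],[23,0],[24,5],[25,0],[40,5],[41,0]]
[[4,7],[11,9],[14,17],[15,9],[23,0],[24,5],[25,0],[30,16],[43,0]]
[[4,7],[11,9],[14,17],[15,9],[23,0],[24,5],[25,0],[30,16],[43,9],[44,0]]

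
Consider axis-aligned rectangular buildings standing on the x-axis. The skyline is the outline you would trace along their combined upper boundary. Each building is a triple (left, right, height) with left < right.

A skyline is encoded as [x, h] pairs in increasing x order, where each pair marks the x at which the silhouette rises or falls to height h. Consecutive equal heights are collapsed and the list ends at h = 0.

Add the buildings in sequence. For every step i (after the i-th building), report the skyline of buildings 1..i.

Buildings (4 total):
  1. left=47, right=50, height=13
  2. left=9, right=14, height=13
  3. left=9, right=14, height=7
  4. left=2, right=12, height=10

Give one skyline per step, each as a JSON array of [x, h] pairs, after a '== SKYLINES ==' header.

== SKYLINES ==
[[47,13],[50,0]]
[[9,13],[14,0],[47,13],[50,0]]
[[9,13],[14,0],[47,13],[50,0]]
[[2,10],[9,13],[14,0],[47,13],[50,0]]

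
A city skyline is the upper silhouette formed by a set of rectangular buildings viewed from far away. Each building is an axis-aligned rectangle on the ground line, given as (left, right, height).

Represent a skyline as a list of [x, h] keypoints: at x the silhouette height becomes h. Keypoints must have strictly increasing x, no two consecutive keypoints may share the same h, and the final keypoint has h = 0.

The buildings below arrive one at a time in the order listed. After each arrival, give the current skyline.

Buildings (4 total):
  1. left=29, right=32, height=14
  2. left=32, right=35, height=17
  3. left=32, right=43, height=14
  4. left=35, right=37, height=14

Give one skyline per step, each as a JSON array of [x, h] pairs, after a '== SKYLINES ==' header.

== SKYLINES ==
[[29,14],[32,0]]
[[29,14],[32,17],[35,0]]
[[29,14],[32,17],[35,14],[43,0]]
[[29,14],[32,17],[35,14],[43,0]]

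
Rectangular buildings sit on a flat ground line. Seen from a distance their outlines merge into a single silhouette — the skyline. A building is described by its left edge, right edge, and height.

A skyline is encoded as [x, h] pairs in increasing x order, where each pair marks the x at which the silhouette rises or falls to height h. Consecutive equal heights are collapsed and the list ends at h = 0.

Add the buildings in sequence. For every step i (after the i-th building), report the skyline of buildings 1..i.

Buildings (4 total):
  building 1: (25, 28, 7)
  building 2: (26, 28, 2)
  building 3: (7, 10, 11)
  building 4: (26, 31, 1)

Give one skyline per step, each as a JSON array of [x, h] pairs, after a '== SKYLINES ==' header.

== SKYLINES ==
[[25,7],[28,0]]
[[25,7],[28,0]]
[[7,11],[10,0],[25,7],[28,0]]
[[7,11],[10,0],[25,7],[28,1],[31,0]]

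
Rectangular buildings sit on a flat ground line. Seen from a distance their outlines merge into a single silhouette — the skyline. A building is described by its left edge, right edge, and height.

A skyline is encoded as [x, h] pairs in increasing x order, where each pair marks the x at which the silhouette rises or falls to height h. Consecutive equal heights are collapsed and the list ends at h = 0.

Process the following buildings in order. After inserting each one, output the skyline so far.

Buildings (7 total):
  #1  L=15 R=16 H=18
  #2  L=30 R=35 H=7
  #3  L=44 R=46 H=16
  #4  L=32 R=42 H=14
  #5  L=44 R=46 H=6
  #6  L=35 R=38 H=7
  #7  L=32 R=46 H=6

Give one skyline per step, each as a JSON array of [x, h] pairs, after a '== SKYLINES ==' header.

== SKYLINES ==
[[15,18],[16,0]]
[[15,18],[16,0],[30,7],[35,0]]
[[15,18],[16,0],[30,7],[35,0],[44,16],[46,0]]
[[15,18],[16,0],[30,7],[32,14],[42,0],[44,16],[46,0]]
[[15,18],[16,0],[30,7],[32,14],[42,0],[44,16],[46,0]]
[[15,18],[16,0],[30,7],[32,14],[42,0],[44,16],[46,0]]
[[15,18],[16,0],[30,7],[32,14],[42,6],[44,16],[46,0]]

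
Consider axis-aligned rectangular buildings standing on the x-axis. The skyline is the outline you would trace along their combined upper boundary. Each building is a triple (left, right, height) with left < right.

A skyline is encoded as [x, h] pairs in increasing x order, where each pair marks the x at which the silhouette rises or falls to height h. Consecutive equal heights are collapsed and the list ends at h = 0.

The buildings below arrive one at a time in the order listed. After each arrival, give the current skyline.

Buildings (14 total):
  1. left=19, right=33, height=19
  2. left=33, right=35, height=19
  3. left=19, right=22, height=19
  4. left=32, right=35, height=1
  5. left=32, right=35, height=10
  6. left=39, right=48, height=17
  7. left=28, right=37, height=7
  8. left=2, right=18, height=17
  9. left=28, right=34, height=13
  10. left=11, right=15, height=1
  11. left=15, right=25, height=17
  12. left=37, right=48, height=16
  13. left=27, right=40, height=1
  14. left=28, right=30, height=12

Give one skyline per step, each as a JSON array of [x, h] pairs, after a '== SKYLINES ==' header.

== SKYLINES ==
[[19,19],[33,0]]
[[19,19],[35,0]]
[[19,19],[35,0]]
[[19,19],[35,0]]
[[19,19],[35,0]]
[[19,19],[35,0],[39,17],[48,0]]
[[19,19],[35,7],[37,0],[39,17],[48,0]]
[[2,17],[18,0],[19,19],[35,7],[37,0],[39,17],[48,0]]
[[2,17],[18,0],[19,19],[35,7],[37,0],[39,17],[48,0]]
[[2,17],[18,0],[19,19],[35,7],[37,0],[39,17],[48,0]]
[[2,17],[19,19],[35,7],[37,0],[39,17],[48,0]]
[[2,17],[19,19],[35,7],[37,16],[39,17],[48,0]]
[[2,17],[19,19],[35,7],[37,16],[39,17],[48,0]]
[[2,17],[19,19],[35,7],[37,16],[39,17],[48,0]]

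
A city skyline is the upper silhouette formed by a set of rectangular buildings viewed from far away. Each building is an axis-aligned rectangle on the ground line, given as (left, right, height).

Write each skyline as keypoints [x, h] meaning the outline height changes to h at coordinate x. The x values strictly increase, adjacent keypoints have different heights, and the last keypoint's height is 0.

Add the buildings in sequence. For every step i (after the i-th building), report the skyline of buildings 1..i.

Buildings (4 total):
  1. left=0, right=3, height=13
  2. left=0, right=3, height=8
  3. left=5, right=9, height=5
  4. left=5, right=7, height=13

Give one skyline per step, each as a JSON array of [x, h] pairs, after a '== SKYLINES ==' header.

== SKYLINES ==
[[0,13],[3,0]]
[[0,13],[3,0]]
[[0,13],[3,0],[5,5],[9,0]]
[[0,13],[3,0],[5,13],[7,5],[9,0]]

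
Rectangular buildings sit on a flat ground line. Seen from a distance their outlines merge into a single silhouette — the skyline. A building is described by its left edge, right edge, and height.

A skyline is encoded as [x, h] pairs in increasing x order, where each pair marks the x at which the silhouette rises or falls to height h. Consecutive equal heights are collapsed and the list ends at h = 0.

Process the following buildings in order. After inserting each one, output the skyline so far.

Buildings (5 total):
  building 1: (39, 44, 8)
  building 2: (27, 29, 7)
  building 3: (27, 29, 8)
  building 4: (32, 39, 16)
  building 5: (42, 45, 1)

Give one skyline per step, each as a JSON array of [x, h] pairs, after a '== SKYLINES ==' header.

== SKYLINES ==
[[39,8],[44,0]]
[[27,7],[29,0],[39,8],[44,0]]
[[27,8],[29,0],[39,8],[44,0]]
[[27,8],[29,0],[32,16],[39,8],[44,0]]
[[27,8],[29,0],[32,16],[39,8],[44,1],[45,0]]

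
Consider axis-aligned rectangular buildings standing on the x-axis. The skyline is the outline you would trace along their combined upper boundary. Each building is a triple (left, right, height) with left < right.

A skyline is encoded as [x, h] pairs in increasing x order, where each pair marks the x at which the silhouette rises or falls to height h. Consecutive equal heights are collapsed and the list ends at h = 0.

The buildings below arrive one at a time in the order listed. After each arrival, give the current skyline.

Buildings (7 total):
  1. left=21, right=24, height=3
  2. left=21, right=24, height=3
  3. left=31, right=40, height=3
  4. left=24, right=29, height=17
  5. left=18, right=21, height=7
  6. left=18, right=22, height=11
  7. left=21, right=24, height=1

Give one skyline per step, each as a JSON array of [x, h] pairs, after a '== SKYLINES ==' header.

== SKYLINES ==
[[21,3],[24,0]]
[[21,3],[24,0]]
[[21,3],[24,0],[31,3],[40,0]]
[[21,3],[24,17],[29,0],[31,3],[40,0]]
[[18,7],[21,3],[24,17],[29,0],[31,3],[40,0]]
[[18,11],[22,3],[24,17],[29,0],[31,3],[40,0]]
[[18,11],[22,3],[24,17],[29,0],[31,3],[40,0]]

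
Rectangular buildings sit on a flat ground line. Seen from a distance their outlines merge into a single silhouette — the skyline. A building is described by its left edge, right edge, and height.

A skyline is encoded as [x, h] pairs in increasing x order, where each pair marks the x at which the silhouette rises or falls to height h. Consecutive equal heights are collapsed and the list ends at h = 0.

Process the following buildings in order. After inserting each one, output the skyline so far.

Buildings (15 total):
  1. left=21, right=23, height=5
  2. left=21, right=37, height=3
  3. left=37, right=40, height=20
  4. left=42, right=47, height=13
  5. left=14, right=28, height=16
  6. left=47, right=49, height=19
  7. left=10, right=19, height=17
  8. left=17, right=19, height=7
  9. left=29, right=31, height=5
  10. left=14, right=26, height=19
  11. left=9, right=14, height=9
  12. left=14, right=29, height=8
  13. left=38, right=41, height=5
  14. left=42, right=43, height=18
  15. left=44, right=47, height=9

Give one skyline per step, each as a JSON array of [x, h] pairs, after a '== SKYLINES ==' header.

== SKYLINES ==
[[21,5],[23,0]]
[[21,5],[23,3],[37,0]]
[[21,5],[23,3],[37,20],[40,0]]
[[21,5],[23,3],[37,20],[40,0],[42,13],[47,0]]
[[14,16],[28,3],[37,20],[40,0],[42,13],[47,0]]
[[14,16],[28,3],[37,20],[40,0],[42,13],[47,19],[49,0]]
[[10,17],[19,16],[28,3],[37,20],[40,0],[42,13],[47,19],[49,0]]
[[10,17],[19,16],[28,3],[37,20],[40,0],[42,13],[47,19],[49,0]]
[[10,17],[19,16],[28,3],[29,5],[31,3],[37,20],[40,0],[42,13],[47,19],[49,0]]
[[10,17],[14,19],[26,16],[28,3],[29,5],[31,3],[37,20],[40,0],[42,13],[47,19],[49,0]]
[[9,9],[10,17],[14,19],[26,16],[28,3],[29,5],[31,3],[37,20],[40,0],[42,13],[47,19],[49,0]]
[[9,9],[10,17],[14,19],[26,16],[28,8],[29,5],[31,3],[37,20],[40,0],[42,13],[47,19],[49,0]]
[[9,9],[10,17],[14,19],[26,16],[28,8],[29,5],[31,3],[37,20],[40,5],[41,0],[42,13],[47,19],[49,0]]
[[9,9],[10,17],[14,19],[26,16],[28,8],[29,5],[31,3],[37,20],[40,5],[41,0],[42,18],[43,13],[47,19],[49,0]]
[[9,9],[10,17],[14,19],[26,16],[28,8],[29,5],[31,3],[37,20],[40,5],[41,0],[42,18],[43,13],[47,19],[49,0]]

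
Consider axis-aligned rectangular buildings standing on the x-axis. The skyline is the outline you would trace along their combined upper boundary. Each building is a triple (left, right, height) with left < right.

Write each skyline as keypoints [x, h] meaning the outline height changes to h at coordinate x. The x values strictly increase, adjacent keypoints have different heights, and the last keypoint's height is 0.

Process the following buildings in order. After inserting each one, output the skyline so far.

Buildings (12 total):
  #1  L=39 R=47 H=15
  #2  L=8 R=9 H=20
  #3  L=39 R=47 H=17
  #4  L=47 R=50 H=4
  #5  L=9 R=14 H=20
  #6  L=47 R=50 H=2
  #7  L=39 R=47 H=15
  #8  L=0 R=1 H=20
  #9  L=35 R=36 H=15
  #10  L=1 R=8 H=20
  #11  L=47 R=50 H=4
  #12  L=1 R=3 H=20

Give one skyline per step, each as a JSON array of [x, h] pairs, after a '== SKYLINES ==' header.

== SKYLINES ==
[[39,15],[47,0]]
[[8,20],[9,0],[39,15],[47,0]]
[[8,20],[9,0],[39,17],[47,0]]
[[8,20],[9,0],[39,17],[47,4],[50,0]]
[[8,20],[14,0],[39,17],[47,4],[50,0]]
[[8,20],[14,0],[39,17],[47,4],[50,0]]
[[8,20],[14,0],[39,17],[47,4],[50,0]]
[[0,20],[1,0],[8,20],[14,0],[39,17],[47,4],[50,0]]
[[0,20],[1,0],[8,20],[14,0],[35,15],[36,0],[39,17],[47,4],[50,0]]
[[0,20],[14,0],[35,15],[36,0],[39,17],[47,4],[50,0]]
[[0,20],[14,0],[35,15],[36,0],[39,17],[47,4],[50,0]]
[[0,20],[14,0],[35,15],[36,0],[39,17],[47,4],[50,0]]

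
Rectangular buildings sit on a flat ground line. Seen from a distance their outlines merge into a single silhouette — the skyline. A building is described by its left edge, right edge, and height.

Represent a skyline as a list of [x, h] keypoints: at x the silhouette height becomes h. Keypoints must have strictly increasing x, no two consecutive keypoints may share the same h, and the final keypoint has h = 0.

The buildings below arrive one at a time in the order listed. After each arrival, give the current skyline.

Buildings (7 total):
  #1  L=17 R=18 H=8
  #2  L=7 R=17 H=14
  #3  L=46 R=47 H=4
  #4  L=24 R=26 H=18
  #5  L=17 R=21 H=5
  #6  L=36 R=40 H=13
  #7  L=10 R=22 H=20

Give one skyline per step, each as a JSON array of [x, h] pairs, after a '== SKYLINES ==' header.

== SKYLINES ==
[[17,8],[18,0]]
[[7,14],[17,8],[18,0]]
[[7,14],[17,8],[18,0],[46,4],[47,0]]
[[7,14],[17,8],[18,0],[24,18],[26,0],[46,4],[47,0]]
[[7,14],[17,8],[18,5],[21,0],[24,18],[26,0],[46,4],[47,0]]
[[7,14],[17,8],[18,5],[21,0],[24,18],[26,0],[36,13],[40,0],[46,4],[47,0]]
[[7,14],[10,20],[22,0],[24,18],[26,0],[36,13],[40,0],[46,4],[47,0]]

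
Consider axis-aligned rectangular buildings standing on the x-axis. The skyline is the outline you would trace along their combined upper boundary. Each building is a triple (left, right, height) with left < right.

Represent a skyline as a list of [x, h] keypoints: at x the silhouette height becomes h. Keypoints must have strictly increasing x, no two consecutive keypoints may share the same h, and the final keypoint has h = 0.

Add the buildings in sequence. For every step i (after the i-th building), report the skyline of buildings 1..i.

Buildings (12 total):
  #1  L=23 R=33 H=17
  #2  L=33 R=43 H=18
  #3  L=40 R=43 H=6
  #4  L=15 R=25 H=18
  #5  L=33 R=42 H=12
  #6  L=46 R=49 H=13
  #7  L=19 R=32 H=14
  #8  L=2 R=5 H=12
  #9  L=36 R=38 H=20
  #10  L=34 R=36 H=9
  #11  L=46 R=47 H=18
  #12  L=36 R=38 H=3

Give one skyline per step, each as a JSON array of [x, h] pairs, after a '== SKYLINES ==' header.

== SKYLINES ==
[[23,17],[33,0]]
[[23,17],[33,18],[43,0]]
[[23,17],[33,18],[43,0]]
[[15,18],[25,17],[33,18],[43,0]]
[[15,18],[25,17],[33,18],[43,0]]
[[15,18],[25,17],[33,18],[43,0],[46,13],[49,0]]
[[15,18],[25,17],[33,18],[43,0],[46,13],[49,0]]
[[2,12],[5,0],[15,18],[25,17],[33,18],[43,0],[46,13],[49,0]]
[[2,12],[5,0],[15,18],[25,17],[33,18],[36,20],[38,18],[43,0],[46,13],[49,0]]
[[2,12],[5,0],[15,18],[25,17],[33,18],[36,20],[38,18],[43,0],[46,13],[49,0]]
[[2,12],[5,0],[15,18],[25,17],[33,18],[36,20],[38,18],[43,0],[46,18],[47,13],[49,0]]
[[2,12],[5,0],[15,18],[25,17],[33,18],[36,20],[38,18],[43,0],[46,18],[47,13],[49,0]]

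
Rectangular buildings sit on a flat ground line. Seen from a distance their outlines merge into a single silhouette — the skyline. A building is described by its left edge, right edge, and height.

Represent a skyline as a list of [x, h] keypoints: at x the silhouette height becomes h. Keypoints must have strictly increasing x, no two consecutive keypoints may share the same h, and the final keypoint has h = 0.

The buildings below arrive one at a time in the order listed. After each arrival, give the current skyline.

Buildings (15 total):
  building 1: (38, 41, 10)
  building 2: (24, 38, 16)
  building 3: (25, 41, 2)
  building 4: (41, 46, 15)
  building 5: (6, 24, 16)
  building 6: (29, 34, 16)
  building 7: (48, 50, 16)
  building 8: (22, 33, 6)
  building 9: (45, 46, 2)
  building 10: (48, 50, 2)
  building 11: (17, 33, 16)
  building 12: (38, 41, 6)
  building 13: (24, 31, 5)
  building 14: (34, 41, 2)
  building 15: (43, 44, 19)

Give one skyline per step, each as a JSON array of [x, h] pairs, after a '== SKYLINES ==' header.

== SKYLINES ==
[[38,10],[41,0]]
[[24,16],[38,10],[41,0]]
[[24,16],[38,10],[41,0]]
[[24,16],[38,10],[41,15],[46,0]]
[[6,16],[38,10],[41,15],[46,0]]
[[6,16],[38,10],[41,15],[46,0]]
[[6,16],[38,10],[41,15],[46,0],[48,16],[50,0]]
[[6,16],[38,10],[41,15],[46,0],[48,16],[50,0]]
[[6,16],[38,10],[41,15],[46,0],[48,16],[50,0]]
[[6,16],[38,10],[41,15],[46,0],[48,16],[50,0]]
[[6,16],[38,10],[41,15],[46,0],[48,16],[50,0]]
[[6,16],[38,10],[41,15],[46,0],[48,16],[50,0]]
[[6,16],[38,10],[41,15],[46,0],[48,16],[50,0]]
[[6,16],[38,10],[41,15],[46,0],[48,16],[50,0]]
[[6,16],[38,10],[41,15],[43,19],[44,15],[46,0],[48,16],[50,0]]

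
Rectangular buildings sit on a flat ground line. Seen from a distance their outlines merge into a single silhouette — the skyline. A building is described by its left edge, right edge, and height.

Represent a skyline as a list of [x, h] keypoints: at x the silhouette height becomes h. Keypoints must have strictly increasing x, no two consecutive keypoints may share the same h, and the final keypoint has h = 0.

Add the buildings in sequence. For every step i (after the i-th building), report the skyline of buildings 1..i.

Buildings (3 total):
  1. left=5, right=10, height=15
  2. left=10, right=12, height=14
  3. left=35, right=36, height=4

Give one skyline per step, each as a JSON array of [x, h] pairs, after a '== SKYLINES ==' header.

== SKYLINES ==
[[5,15],[10,0]]
[[5,15],[10,14],[12,0]]
[[5,15],[10,14],[12,0],[35,4],[36,0]]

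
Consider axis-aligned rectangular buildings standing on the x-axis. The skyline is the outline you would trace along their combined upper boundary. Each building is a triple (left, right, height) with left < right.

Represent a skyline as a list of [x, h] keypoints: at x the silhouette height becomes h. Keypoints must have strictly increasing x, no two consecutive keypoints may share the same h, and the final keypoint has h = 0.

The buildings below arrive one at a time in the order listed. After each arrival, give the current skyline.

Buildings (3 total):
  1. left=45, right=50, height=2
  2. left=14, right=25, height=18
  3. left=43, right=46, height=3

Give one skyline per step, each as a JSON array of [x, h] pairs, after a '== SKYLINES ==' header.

== SKYLINES ==
[[45,2],[50,0]]
[[14,18],[25,0],[45,2],[50,0]]
[[14,18],[25,0],[43,3],[46,2],[50,0]]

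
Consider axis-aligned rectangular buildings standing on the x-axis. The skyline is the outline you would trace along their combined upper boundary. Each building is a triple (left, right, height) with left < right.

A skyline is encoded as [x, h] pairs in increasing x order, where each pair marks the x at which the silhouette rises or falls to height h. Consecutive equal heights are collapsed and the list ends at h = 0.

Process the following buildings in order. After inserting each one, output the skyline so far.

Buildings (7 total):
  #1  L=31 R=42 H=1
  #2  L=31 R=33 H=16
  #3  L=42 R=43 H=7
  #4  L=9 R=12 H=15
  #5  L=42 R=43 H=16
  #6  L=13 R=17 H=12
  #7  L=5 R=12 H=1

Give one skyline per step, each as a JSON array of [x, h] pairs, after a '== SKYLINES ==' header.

== SKYLINES ==
[[31,1],[42,0]]
[[31,16],[33,1],[42,0]]
[[31,16],[33,1],[42,7],[43,0]]
[[9,15],[12,0],[31,16],[33,1],[42,7],[43,0]]
[[9,15],[12,0],[31,16],[33,1],[42,16],[43,0]]
[[9,15],[12,0],[13,12],[17,0],[31,16],[33,1],[42,16],[43,0]]
[[5,1],[9,15],[12,0],[13,12],[17,0],[31,16],[33,1],[42,16],[43,0]]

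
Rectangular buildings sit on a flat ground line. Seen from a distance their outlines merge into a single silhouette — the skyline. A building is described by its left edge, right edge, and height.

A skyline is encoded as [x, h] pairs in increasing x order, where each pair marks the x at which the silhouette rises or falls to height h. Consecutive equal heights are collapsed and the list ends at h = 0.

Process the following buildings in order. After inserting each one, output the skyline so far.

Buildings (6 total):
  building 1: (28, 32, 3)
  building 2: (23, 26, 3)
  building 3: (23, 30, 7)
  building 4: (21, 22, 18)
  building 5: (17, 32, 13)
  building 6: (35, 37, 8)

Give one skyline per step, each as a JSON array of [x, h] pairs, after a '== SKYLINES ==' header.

== SKYLINES ==
[[28,3],[32,0]]
[[23,3],[26,0],[28,3],[32,0]]
[[23,7],[30,3],[32,0]]
[[21,18],[22,0],[23,7],[30,3],[32,0]]
[[17,13],[21,18],[22,13],[32,0]]
[[17,13],[21,18],[22,13],[32,0],[35,8],[37,0]]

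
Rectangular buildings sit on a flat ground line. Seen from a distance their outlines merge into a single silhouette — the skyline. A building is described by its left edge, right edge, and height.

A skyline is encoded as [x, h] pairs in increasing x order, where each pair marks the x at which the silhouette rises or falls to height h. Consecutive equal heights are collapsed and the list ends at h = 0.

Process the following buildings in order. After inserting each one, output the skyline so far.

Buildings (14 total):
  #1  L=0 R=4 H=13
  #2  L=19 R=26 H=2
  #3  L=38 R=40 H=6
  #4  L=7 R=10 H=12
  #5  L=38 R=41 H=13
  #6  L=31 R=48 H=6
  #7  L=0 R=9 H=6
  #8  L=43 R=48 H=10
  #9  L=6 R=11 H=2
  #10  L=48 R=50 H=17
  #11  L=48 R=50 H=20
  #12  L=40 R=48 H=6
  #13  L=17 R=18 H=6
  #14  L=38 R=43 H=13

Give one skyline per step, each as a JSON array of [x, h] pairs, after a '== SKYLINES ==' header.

== SKYLINES ==
[[0,13],[4,0]]
[[0,13],[4,0],[19,2],[26,0]]
[[0,13],[4,0],[19,2],[26,0],[38,6],[40,0]]
[[0,13],[4,0],[7,12],[10,0],[19,2],[26,0],[38,6],[40,0]]
[[0,13],[4,0],[7,12],[10,0],[19,2],[26,0],[38,13],[41,0]]
[[0,13],[4,0],[7,12],[10,0],[19,2],[26,0],[31,6],[38,13],[41,6],[48,0]]
[[0,13],[4,6],[7,12],[10,0],[19,2],[26,0],[31,6],[38,13],[41,6],[48,0]]
[[0,13],[4,6],[7,12],[10,0],[19,2],[26,0],[31,6],[38,13],[41,6],[43,10],[48,0]]
[[0,13],[4,6],[7,12],[10,2],[11,0],[19,2],[26,0],[31,6],[38,13],[41,6],[43,10],[48,0]]
[[0,13],[4,6],[7,12],[10,2],[11,0],[19,2],[26,0],[31,6],[38,13],[41,6],[43,10],[48,17],[50,0]]
[[0,13],[4,6],[7,12],[10,2],[11,0],[19,2],[26,0],[31,6],[38,13],[41,6],[43,10],[48,20],[50,0]]
[[0,13],[4,6],[7,12],[10,2],[11,0],[19,2],[26,0],[31,6],[38,13],[41,6],[43,10],[48,20],[50,0]]
[[0,13],[4,6],[7,12],[10,2],[11,0],[17,6],[18,0],[19,2],[26,0],[31,6],[38,13],[41,6],[43,10],[48,20],[50,0]]
[[0,13],[4,6],[7,12],[10,2],[11,0],[17,6],[18,0],[19,2],[26,0],[31,6],[38,13],[43,10],[48,20],[50,0]]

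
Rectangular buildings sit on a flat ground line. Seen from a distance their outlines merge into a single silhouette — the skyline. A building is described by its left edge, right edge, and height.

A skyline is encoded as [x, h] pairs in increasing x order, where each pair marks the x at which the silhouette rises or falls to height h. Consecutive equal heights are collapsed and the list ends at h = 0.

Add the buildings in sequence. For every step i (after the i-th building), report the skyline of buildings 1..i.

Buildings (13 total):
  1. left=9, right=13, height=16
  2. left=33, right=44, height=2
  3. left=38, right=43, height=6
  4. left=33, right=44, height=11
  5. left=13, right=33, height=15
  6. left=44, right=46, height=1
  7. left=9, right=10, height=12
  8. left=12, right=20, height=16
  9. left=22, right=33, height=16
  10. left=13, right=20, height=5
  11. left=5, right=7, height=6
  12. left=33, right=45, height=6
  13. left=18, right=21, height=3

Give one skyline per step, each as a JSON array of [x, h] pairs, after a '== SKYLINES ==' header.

== SKYLINES ==
[[9,16],[13,0]]
[[9,16],[13,0],[33,2],[44,0]]
[[9,16],[13,0],[33,2],[38,6],[43,2],[44,0]]
[[9,16],[13,0],[33,11],[44,0]]
[[9,16],[13,15],[33,11],[44,0]]
[[9,16],[13,15],[33,11],[44,1],[46,0]]
[[9,16],[13,15],[33,11],[44,1],[46,0]]
[[9,16],[20,15],[33,11],[44,1],[46,0]]
[[9,16],[20,15],[22,16],[33,11],[44,1],[46,0]]
[[9,16],[20,15],[22,16],[33,11],[44,1],[46,0]]
[[5,6],[7,0],[9,16],[20,15],[22,16],[33,11],[44,1],[46,0]]
[[5,6],[7,0],[9,16],[20,15],[22,16],[33,11],[44,6],[45,1],[46,0]]
[[5,6],[7,0],[9,16],[20,15],[22,16],[33,11],[44,6],[45,1],[46,0]]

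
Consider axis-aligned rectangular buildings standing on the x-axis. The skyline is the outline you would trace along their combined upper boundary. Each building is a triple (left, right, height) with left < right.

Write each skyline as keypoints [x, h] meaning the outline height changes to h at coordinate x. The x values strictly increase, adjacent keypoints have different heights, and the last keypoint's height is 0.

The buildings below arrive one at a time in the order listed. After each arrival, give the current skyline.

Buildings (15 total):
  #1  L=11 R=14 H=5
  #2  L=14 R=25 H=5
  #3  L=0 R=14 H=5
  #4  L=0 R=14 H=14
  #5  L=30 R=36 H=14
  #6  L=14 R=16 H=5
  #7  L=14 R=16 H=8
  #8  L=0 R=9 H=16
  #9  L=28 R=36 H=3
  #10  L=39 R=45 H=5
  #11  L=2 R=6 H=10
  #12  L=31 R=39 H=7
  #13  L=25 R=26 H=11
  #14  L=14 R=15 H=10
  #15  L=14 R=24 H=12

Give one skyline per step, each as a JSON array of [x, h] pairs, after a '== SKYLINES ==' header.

== SKYLINES ==
[[11,5],[14,0]]
[[11,5],[25,0]]
[[0,5],[25,0]]
[[0,14],[14,5],[25,0]]
[[0,14],[14,5],[25,0],[30,14],[36,0]]
[[0,14],[14,5],[25,0],[30,14],[36,0]]
[[0,14],[14,8],[16,5],[25,0],[30,14],[36,0]]
[[0,16],[9,14],[14,8],[16,5],[25,0],[30,14],[36,0]]
[[0,16],[9,14],[14,8],[16,5],[25,0],[28,3],[30,14],[36,0]]
[[0,16],[9,14],[14,8],[16,5],[25,0],[28,3],[30,14],[36,0],[39,5],[45,0]]
[[0,16],[9,14],[14,8],[16,5],[25,0],[28,3],[30,14],[36,0],[39,5],[45,0]]
[[0,16],[9,14],[14,8],[16,5],[25,0],[28,3],[30,14],[36,7],[39,5],[45,0]]
[[0,16],[9,14],[14,8],[16,5],[25,11],[26,0],[28,3],[30,14],[36,7],[39,5],[45,0]]
[[0,16],[9,14],[14,10],[15,8],[16,5],[25,11],[26,0],[28,3],[30,14],[36,7],[39,5],[45,0]]
[[0,16],[9,14],[14,12],[24,5],[25,11],[26,0],[28,3],[30,14],[36,7],[39,5],[45,0]]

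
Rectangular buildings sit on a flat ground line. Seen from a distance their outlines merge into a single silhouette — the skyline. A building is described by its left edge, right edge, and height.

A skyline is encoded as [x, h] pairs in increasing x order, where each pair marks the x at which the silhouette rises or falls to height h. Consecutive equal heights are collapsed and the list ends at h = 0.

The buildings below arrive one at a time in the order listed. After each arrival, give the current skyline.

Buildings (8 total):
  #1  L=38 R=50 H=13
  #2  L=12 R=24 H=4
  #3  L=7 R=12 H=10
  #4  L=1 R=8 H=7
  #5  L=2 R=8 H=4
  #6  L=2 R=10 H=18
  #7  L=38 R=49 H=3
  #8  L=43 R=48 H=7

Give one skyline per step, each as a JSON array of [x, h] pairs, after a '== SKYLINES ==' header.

== SKYLINES ==
[[38,13],[50,0]]
[[12,4],[24,0],[38,13],[50,0]]
[[7,10],[12,4],[24,0],[38,13],[50,0]]
[[1,7],[7,10],[12,4],[24,0],[38,13],[50,0]]
[[1,7],[7,10],[12,4],[24,0],[38,13],[50,0]]
[[1,7],[2,18],[10,10],[12,4],[24,0],[38,13],[50,0]]
[[1,7],[2,18],[10,10],[12,4],[24,0],[38,13],[50,0]]
[[1,7],[2,18],[10,10],[12,4],[24,0],[38,13],[50,0]]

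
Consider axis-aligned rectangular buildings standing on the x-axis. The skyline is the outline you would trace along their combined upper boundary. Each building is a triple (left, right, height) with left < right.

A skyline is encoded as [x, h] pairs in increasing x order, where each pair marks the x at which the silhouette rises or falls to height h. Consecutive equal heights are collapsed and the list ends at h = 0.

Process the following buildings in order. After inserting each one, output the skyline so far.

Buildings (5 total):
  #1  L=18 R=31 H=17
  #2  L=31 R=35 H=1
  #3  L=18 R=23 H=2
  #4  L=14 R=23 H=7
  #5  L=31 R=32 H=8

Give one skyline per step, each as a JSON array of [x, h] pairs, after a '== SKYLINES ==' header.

== SKYLINES ==
[[18,17],[31,0]]
[[18,17],[31,1],[35,0]]
[[18,17],[31,1],[35,0]]
[[14,7],[18,17],[31,1],[35,0]]
[[14,7],[18,17],[31,8],[32,1],[35,0]]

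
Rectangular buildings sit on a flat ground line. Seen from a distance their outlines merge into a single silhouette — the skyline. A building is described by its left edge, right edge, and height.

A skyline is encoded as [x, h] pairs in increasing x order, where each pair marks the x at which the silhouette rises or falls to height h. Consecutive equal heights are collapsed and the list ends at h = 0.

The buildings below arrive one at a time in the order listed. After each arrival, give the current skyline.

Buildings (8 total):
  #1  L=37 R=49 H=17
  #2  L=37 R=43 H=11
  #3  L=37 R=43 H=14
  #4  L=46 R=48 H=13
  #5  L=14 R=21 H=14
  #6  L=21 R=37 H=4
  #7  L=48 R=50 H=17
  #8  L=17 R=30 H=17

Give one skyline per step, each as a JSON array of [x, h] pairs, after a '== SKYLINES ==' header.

== SKYLINES ==
[[37,17],[49,0]]
[[37,17],[49,0]]
[[37,17],[49,0]]
[[37,17],[49,0]]
[[14,14],[21,0],[37,17],[49,0]]
[[14,14],[21,4],[37,17],[49,0]]
[[14,14],[21,4],[37,17],[50,0]]
[[14,14],[17,17],[30,4],[37,17],[50,0]]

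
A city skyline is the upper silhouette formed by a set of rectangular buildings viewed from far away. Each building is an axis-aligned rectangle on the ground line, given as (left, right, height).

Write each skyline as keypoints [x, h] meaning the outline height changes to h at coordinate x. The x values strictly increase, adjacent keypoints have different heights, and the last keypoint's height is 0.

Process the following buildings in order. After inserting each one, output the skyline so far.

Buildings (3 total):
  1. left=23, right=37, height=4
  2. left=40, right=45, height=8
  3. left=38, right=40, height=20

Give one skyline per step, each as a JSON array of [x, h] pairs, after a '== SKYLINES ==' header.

== SKYLINES ==
[[23,4],[37,0]]
[[23,4],[37,0],[40,8],[45,0]]
[[23,4],[37,0],[38,20],[40,8],[45,0]]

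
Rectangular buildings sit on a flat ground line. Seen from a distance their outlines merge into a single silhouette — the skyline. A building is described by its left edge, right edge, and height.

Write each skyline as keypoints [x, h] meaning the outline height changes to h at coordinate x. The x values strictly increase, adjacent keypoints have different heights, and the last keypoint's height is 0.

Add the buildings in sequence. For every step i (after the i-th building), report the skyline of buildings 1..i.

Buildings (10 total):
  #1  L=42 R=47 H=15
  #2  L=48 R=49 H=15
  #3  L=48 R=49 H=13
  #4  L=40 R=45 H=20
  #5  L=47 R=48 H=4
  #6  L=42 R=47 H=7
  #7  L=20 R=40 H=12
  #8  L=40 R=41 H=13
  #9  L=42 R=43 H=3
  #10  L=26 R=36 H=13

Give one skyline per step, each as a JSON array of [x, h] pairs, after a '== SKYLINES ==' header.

== SKYLINES ==
[[42,15],[47,0]]
[[42,15],[47,0],[48,15],[49,0]]
[[42,15],[47,0],[48,15],[49,0]]
[[40,20],[45,15],[47,0],[48,15],[49,0]]
[[40,20],[45,15],[47,4],[48,15],[49,0]]
[[40,20],[45,15],[47,4],[48,15],[49,0]]
[[20,12],[40,20],[45,15],[47,4],[48,15],[49,0]]
[[20,12],[40,20],[45,15],[47,4],[48,15],[49,0]]
[[20,12],[40,20],[45,15],[47,4],[48,15],[49,0]]
[[20,12],[26,13],[36,12],[40,20],[45,15],[47,4],[48,15],[49,0]]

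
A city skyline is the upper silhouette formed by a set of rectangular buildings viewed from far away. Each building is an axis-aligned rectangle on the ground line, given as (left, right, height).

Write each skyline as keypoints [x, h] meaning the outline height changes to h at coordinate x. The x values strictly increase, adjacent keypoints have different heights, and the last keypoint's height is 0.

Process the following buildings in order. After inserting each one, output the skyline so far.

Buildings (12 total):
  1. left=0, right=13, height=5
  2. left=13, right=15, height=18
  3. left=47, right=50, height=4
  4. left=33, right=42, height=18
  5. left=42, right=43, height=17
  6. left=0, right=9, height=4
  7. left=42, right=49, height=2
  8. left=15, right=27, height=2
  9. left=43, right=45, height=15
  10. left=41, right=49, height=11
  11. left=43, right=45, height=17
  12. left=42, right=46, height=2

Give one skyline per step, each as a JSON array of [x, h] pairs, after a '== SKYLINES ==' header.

== SKYLINES ==
[[0,5],[13,0]]
[[0,5],[13,18],[15,0]]
[[0,5],[13,18],[15,0],[47,4],[50,0]]
[[0,5],[13,18],[15,0],[33,18],[42,0],[47,4],[50,0]]
[[0,5],[13,18],[15,0],[33,18],[42,17],[43,0],[47,4],[50,0]]
[[0,5],[13,18],[15,0],[33,18],[42,17],[43,0],[47,4],[50,0]]
[[0,5],[13,18],[15,0],[33,18],[42,17],[43,2],[47,4],[50,0]]
[[0,5],[13,18],[15,2],[27,0],[33,18],[42,17],[43,2],[47,4],[50,0]]
[[0,5],[13,18],[15,2],[27,0],[33,18],[42,17],[43,15],[45,2],[47,4],[50,0]]
[[0,5],[13,18],[15,2],[27,0],[33,18],[42,17],[43,15],[45,11],[49,4],[50,0]]
[[0,5],[13,18],[15,2],[27,0],[33,18],[42,17],[45,11],[49,4],[50,0]]
[[0,5],[13,18],[15,2],[27,0],[33,18],[42,17],[45,11],[49,4],[50,0]]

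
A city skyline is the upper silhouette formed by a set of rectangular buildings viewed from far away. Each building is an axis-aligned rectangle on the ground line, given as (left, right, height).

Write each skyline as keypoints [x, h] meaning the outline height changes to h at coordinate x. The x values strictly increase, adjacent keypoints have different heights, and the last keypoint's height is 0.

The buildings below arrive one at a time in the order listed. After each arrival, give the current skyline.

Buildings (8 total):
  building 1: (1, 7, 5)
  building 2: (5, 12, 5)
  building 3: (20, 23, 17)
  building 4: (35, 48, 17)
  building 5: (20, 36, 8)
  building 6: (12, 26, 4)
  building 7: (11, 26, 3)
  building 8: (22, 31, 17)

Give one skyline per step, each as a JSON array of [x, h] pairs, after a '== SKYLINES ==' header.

== SKYLINES ==
[[1,5],[7,0]]
[[1,5],[12,0]]
[[1,5],[12,0],[20,17],[23,0]]
[[1,5],[12,0],[20,17],[23,0],[35,17],[48,0]]
[[1,5],[12,0],[20,17],[23,8],[35,17],[48,0]]
[[1,5],[12,4],[20,17],[23,8],[35,17],[48,0]]
[[1,5],[12,4],[20,17],[23,8],[35,17],[48,0]]
[[1,5],[12,4],[20,17],[31,8],[35,17],[48,0]]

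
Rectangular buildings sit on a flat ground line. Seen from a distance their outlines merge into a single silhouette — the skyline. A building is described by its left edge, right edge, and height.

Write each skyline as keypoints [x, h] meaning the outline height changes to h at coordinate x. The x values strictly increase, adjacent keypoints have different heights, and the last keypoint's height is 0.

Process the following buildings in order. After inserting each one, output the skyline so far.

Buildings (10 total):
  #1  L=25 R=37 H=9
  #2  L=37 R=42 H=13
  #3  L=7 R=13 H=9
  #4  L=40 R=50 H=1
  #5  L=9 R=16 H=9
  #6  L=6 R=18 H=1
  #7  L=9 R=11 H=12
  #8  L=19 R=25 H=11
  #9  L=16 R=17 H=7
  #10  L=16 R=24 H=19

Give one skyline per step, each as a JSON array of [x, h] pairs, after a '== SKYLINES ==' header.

== SKYLINES ==
[[25,9],[37,0]]
[[25,9],[37,13],[42,0]]
[[7,9],[13,0],[25,9],[37,13],[42,0]]
[[7,9],[13,0],[25,9],[37,13],[42,1],[50,0]]
[[7,9],[16,0],[25,9],[37,13],[42,1],[50,0]]
[[6,1],[7,9],[16,1],[18,0],[25,9],[37,13],[42,1],[50,0]]
[[6,1],[7,9],[9,12],[11,9],[16,1],[18,0],[25,9],[37,13],[42,1],[50,0]]
[[6,1],[7,9],[9,12],[11,9],[16,1],[18,0],[19,11],[25,9],[37,13],[42,1],[50,0]]
[[6,1],[7,9],[9,12],[11,9],[16,7],[17,1],[18,0],[19,11],[25,9],[37,13],[42,1],[50,0]]
[[6,1],[7,9],[9,12],[11,9],[16,19],[24,11],[25,9],[37,13],[42,1],[50,0]]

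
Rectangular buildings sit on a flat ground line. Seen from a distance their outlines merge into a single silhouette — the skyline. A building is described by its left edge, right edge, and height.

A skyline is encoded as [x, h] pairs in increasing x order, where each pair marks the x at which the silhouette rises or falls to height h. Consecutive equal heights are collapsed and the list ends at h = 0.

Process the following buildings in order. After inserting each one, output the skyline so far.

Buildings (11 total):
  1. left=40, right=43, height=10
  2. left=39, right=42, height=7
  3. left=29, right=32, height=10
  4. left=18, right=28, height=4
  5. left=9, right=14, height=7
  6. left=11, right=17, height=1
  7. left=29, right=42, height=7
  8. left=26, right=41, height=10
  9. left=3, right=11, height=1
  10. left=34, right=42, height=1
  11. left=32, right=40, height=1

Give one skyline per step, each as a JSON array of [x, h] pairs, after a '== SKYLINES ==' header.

== SKYLINES ==
[[40,10],[43,0]]
[[39,7],[40,10],[43,0]]
[[29,10],[32,0],[39,7],[40,10],[43,0]]
[[18,4],[28,0],[29,10],[32,0],[39,7],[40,10],[43,0]]
[[9,7],[14,0],[18,4],[28,0],[29,10],[32,0],[39,7],[40,10],[43,0]]
[[9,7],[14,1],[17,0],[18,4],[28,0],[29,10],[32,0],[39,7],[40,10],[43,0]]
[[9,7],[14,1],[17,0],[18,4],[28,0],[29,10],[32,7],[40,10],[43,0]]
[[9,7],[14,1],[17,0],[18,4],[26,10],[43,0]]
[[3,1],[9,7],[14,1],[17,0],[18,4],[26,10],[43,0]]
[[3,1],[9,7],[14,1],[17,0],[18,4],[26,10],[43,0]]
[[3,1],[9,7],[14,1],[17,0],[18,4],[26,10],[43,0]]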